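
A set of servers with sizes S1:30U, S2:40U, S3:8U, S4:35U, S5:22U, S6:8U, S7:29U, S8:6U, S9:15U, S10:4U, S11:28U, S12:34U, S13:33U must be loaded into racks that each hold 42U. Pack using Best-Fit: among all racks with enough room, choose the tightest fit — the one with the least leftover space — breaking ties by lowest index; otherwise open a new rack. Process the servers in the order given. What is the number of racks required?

rack 1: place S1 (30U), 12U left
rack 2: place S2 (40U), 2U left
rack 1: place S3 (8U), 4U left
rack 3: place S4 (35U), 7U left
rack 4: place S5 (22U), 20U left
rack 4: place S6 (8U), 12U left
rack 5: place S7 (29U), 13U left
rack 3: place S8 (6U), 1U left
rack 6: place S9 (15U), 27U left
rack 1: place S10 (4U), 0U left
rack 7: place S11 (28U), 14U left
rack 8: place S12 (34U), 8U left
rack 9: place S13 (33U), 9U left

9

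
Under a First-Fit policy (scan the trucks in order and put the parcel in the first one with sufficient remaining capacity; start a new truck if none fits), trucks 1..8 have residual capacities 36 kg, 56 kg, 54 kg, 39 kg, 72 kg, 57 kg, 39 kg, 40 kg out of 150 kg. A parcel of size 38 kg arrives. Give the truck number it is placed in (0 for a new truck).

2

Trucks with room: truck 2 (56 kg), truck 3 (54 kg), truck 4 (39 kg), truck 5 (72 kg), truck 6 (57 kg), truck 7 (39 kg), truck 8 (40 kg).
The first with room is truck 2.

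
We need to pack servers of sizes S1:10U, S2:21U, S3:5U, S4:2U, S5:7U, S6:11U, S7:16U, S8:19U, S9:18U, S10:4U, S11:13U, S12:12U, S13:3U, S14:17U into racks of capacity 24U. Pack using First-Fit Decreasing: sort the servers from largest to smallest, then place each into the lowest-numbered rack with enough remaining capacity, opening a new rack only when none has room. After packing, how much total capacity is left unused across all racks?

10

Sorted descending: 21, 19, 18, 17, 16, 13, 12, 11, 10, 7, 5, 4, 3, 2.
rack 1: place 21U, 3U left
rack 2: place 19U, 5U left
rack 3: place 18U, 6U left
rack 4: place 17U, 7U left
rack 5: place 16U, 8U left
rack 6: place 13U, 11U left
rack 7: place 12U, 12U left
rack 6: place 11U, 0U left
rack 7: place 10U, 2U left
rack 4: place 7U, 0U left
rack 2: place 5U, 0U left
rack 3: place 4U, 2U left
rack 1: place 3U, 0U left
rack 3: place 2U, 0U left
7 racks × 24U = 168U; used 158U; unused 10U.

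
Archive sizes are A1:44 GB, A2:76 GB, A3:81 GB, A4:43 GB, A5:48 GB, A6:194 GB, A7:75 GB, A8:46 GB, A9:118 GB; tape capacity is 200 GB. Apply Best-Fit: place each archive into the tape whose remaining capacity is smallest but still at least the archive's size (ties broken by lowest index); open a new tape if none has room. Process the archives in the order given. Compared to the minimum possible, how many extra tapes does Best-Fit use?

Best-Fit: [44,76,43] [81,48,46] [194] [75,118] → 4 tapes.
Total size 725 GB; any packing needs at least ⌈725/200⌉ = 4 tapes.
So 4 is already optimal.

0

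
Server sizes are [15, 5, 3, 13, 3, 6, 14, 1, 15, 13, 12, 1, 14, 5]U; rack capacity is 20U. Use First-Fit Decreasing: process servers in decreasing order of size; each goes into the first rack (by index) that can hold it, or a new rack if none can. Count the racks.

Sorted descending: 15, 15, 14, 14, 13, 13, 12, 6, 5, 5, 3, 3, 1, 1.
rack 1: place 15U, 5U left
rack 2: place 15U, 5U left
rack 3: place 14U, 6U left
rack 4: place 14U, 6U left
rack 5: place 13U, 7U left
rack 6: place 13U, 7U left
rack 7: place 12U, 8U left
rack 3: place 6U, 0U left
rack 1: place 5U, 0U left
rack 2: place 5U, 0U left
rack 4: place 3U, 3U left
rack 4: place 3U, 0U left
rack 5: place 1U, 6U left
rack 5: place 1U, 5U left

7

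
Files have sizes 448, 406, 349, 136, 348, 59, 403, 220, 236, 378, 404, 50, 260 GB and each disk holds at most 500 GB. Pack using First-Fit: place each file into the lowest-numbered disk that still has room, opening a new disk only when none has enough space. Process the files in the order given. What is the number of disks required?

Put 448 GB in disk 1; 52 GB remain.
Put 406 GB in disk 2; 94 GB remain.
Put 349 GB in disk 3; 151 GB remain.
Put 136 GB in disk 3; 15 GB remain.
Put 348 GB in disk 4; 152 GB remain.
Put 59 GB in disk 2; 35 GB remain.
Put 403 GB in disk 5; 97 GB remain.
Put 220 GB in disk 6; 280 GB remain.
Put 236 GB in disk 6; 44 GB remain.
Put 378 GB in disk 7; 122 GB remain.
Put 404 GB in disk 8; 96 GB remain.
Put 50 GB in disk 1; 2 GB remain.
Put 260 GB in disk 9; 240 GB remain.
Final disks: [448,50] [406,59] [349,136] [348] [403] [220,236] [378] [404] [260].

9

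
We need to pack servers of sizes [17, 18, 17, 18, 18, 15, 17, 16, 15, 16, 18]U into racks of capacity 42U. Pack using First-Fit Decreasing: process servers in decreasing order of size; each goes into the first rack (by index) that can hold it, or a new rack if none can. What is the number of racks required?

Sorted descending: 18, 18, 18, 18, 17, 17, 17, 16, 16, 15, 15.
Put 18U in rack 1; 24U remain.
Put 18U in rack 1; 6U remain.
Put 18U in rack 2; 24U remain.
Put 18U in rack 2; 6U remain.
Put 17U in rack 3; 25U remain.
Put 17U in rack 3; 8U remain.
Put 17U in rack 4; 25U remain.
Put 16U in rack 4; 9U remain.
Put 16U in rack 5; 26U remain.
Put 15U in rack 5; 11U remain.
Put 15U in rack 6; 27U remain.
Final racks: [18,18] [18,18] [17,17] [17,16] [16,15] [15].

6 racks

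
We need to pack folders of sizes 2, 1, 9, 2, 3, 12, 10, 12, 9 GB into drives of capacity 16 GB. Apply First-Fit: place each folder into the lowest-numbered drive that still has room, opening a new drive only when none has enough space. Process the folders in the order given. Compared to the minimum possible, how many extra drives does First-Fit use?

0

First-Fit: [2,1,9,2] [3,12] [10] [12] [9] → 5 drives.
5 folders exceed 8 GB (half the capacity), and no two of those can share a drive, so at least 5 drives are needed.
So 5 is already optimal.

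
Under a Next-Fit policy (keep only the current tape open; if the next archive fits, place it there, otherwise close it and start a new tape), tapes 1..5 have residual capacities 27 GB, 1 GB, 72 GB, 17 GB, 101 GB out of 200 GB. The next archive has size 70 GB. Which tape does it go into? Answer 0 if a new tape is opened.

5

Next-Fit only looks at tape 5, which has 101 GB free.
70 GB fits there.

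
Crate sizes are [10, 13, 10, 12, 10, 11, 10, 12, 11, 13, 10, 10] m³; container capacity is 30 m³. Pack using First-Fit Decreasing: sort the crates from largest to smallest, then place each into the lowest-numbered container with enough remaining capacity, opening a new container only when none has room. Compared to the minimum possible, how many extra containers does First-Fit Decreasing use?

First-Fit Decreasing: [13,13] [12,12] [11,11] [10,10,10] [10,10,10] → 5 containers.
Total size 132 m³; any packing needs at least ⌈132/30⌉ = 5 containers.
So 5 is already optimal.

0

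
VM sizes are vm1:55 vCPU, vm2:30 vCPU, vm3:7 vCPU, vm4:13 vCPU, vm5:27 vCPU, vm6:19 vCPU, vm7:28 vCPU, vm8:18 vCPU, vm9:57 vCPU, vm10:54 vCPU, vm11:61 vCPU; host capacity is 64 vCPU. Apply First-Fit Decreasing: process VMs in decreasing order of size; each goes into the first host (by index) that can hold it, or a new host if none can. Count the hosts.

Sorted descending: 61, 57, 55, 54, 30, 28, 27, 19, 18, 13, 7.
61 vCPU → host 1 (remaining 3 vCPU)
57 vCPU → host 2 (remaining 7 vCPU)
55 vCPU → host 3 (remaining 9 vCPU)
54 vCPU → host 4 (remaining 10 vCPU)
30 vCPU → host 5 (remaining 34 vCPU)
28 vCPU → host 5 (remaining 6 vCPU)
27 vCPU → host 6 (remaining 37 vCPU)
19 vCPU → host 6 (remaining 18 vCPU)
18 vCPU → host 6 (remaining 0 vCPU)
13 vCPU → host 7 (remaining 51 vCPU)
7 vCPU → host 2 (remaining 0 vCPU)
Final hosts: [61] [57,7] [55] [54] [30,28] [27,19,18] [13].

7 hosts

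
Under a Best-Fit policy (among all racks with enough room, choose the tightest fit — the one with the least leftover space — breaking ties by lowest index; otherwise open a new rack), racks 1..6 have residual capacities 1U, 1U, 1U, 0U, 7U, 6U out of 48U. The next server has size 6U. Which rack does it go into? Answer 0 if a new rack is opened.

Racks with room: rack 5 (7U), rack 6 (6U).
Tightest fit is rack 6 with 6U free.

6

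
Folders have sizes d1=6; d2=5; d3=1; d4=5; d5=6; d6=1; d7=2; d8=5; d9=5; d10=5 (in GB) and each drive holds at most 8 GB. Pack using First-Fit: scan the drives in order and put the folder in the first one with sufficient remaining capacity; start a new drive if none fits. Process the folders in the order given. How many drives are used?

drive 1: place d1 (6 GB), 2 GB left
drive 2: place d2 (5 GB), 3 GB left
drive 1: place d3 (1 GB), 1 GB left
drive 3: place d4 (5 GB), 3 GB left
drive 4: place d5 (6 GB), 2 GB left
drive 1: place d6 (1 GB), 0 GB left
drive 2: place d7 (2 GB), 1 GB left
drive 5: place d8 (5 GB), 3 GB left
drive 6: place d9 (5 GB), 3 GB left
drive 7: place d10 (5 GB), 3 GB left

7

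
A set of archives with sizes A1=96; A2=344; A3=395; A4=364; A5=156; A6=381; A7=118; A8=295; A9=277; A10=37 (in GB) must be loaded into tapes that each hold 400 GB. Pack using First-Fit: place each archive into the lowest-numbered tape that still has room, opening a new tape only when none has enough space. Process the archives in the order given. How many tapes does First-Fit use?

7

tape 1: place A1 (96 GB), 304 GB left
tape 2: place A2 (344 GB), 56 GB left
tape 3: place A3 (395 GB), 5 GB left
tape 4: place A4 (364 GB), 36 GB left
tape 1: place A5 (156 GB), 148 GB left
tape 5: place A6 (381 GB), 19 GB left
tape 1: place A7 (118 GB), 30 GB left
tape 6: place A8 (295 GB), 105 GB left
tape 7: place A9 (277 GB), 123 GB left
tape 2: place A10 (37 GB), 19 GB left
Final tapes: [96,156,118] [344,37] [395] [364] [381] [295] [277].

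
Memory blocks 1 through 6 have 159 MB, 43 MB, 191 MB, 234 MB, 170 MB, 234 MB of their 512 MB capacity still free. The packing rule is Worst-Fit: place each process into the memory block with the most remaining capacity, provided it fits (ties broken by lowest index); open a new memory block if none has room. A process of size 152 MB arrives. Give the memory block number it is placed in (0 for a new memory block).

4

Memory blocks with room: memory block 1 (159 MB), memory block 3 (191 MB), memory block 4 (234 MB), memory block 5 (170 MB), memory block 6 (234 MB).
Most room is memory block 4 with 234 MB free.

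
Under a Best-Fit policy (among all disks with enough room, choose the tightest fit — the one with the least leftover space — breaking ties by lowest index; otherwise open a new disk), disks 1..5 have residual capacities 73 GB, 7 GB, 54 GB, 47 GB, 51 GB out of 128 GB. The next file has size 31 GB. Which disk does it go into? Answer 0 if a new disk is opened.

4

Disks with room: disk 1 (73 GB), disk 3 (54 GB), disk 4 (47 GB), disk 5 (51 GB).
Tightest fit is disk 4 with 47 GB free.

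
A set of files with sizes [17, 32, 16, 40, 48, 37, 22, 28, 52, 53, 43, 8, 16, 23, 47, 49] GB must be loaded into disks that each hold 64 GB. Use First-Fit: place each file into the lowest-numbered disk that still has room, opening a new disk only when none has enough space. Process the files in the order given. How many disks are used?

10

disk 1: place 17 GB, 47 GB left
disk 1: place 32 GB, 15 GB left
disk 2: place 16 GB, 48 GB left
disk 2: place 40 GB, 8 GB left
disk 3: place 48 GB, 16 GB left
disk 4: place 37 GB, 27 GB left
disk 4: place 22 GB, 5 GB left
disk 5: place 28 GB, 36 GB left
disk 6: place 52 GB, 12 GB left
disk 7: place 53 GB, 11 GB left
disk 8: place 43 GB, 21 GB left
disk 1: place 8 GB, 7 GB left
disk 3: place 16 GB, 0 GB left
disk 5: place 23 GB, 13 GB left
disk 9: place 47 GB, 17 GB left
disk 10: place 49 GB, 15 GB left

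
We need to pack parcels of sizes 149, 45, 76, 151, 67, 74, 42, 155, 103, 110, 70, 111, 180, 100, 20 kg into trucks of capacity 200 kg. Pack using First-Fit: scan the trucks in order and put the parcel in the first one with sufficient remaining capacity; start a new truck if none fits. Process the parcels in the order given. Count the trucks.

149 kg → truck 1 (remaining 51 kg)
45 kg → truck 1 (remaining 6 kg)
76 kg → truck 2 (remaining 124 kg)
151 kg → truck 3 (remaining 49 kg)
67 kg → truck 2 (remaining 57 kg)
74 kg → truck 4 (remaining 126 kg)
42 kg → truck 2 (remaining 15 kg)
155 kg → truck 5 (remaining 45 kg)
103 kg → truck 4 (remaining 23 kg)
110 kg → truck 6 (remaining 90 kg)
70 kg → truck 6 (remaining 20 kg)
111 kg → truck 7 (remaining 89 kg)
180 kg → truck 8 (remaining 20 kg)
100 kg → truck 9 (remaining 100 kg)
20 kg → truck 3 (remaining 29 kg)
Final trucks: [149,45] [76,67,42] [151,20] [74,103] [155] [110,70] [111] [180] [100].

9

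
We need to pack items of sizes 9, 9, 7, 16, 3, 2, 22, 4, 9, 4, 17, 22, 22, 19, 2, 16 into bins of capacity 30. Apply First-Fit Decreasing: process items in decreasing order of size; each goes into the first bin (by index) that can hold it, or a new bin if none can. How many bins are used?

Sorted descending: 22, 22, 22, 19, 17, 16, 16, 9, 9, 9, 7, 4, 4, 3, 2, 2.
Put 22 in bin 1; 8 remain.
Put 22 in bin 2; 8 remain.
Put 22 in bin 3; 8 remain.
Put 19 in bin 4; 11 remain.
Put 17 in bin 5; 13 remain.
Put 16 in bin 6; 14 remain.
Put 16 in bin 7; 14 remain.
Put 9 in bin 4; 2 remain.
Put 9 in bin 5; 4 remain.
Put 9 in bin 6; 5 remain.
Put 7 in bin 1; 1 remain.
Put 4 in bin 2; 4 remain.
Put 4 in bin 2; 0 remain.
Put 3 in bin 3; 5 remain.
Put 2 in bin 3; 3 remain.
Put 2 in bin 3; 1 remain.
Final bins: [22,7] [22,4,4] [22,3,2,2] [19,9] [17,9] [16,9] [16].

7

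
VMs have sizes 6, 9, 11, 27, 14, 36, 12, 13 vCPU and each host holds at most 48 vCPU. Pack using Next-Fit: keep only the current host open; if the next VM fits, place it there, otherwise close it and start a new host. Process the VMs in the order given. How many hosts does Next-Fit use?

6 vCPU → host 1 (remaining 42 vCPU)
9 vCPU → host 1 (remaining 33 vCPU)
11 vCPU → host 1 (remaining 22 vCPU)
27 vCPU → host 2 (remaining 21 vCPU)
14 vCPU → host 2 (remaining 7 vCPU)
36 vCPU → host 3 (remaining 12 vCPU)
12 vCPU → host 3 (remaining 0 vCPU)
13 vCPU → host 4 (remaining 35 vCPU)

4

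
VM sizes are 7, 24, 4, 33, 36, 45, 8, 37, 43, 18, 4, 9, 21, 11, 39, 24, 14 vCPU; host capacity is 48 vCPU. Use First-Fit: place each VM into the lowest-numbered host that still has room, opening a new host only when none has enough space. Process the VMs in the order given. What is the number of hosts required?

Put 7 vCPU in host 1; 41 vCPU remain.
Put 24 vCPU in host 1; 17 vCPU remain.
Put 4 vCPU in host 1; 13 vCPU remain.
Put 33 vCPU in host 2; 15 vCPU remain.
Put 36 vCPU in host 3; 12 vCPU remain.
Put 45 vCPU in host 4; 3 vCPU remain.
Put 8 vCPU in host 1; 5 vCPU remain.
Put 37 vCPU in host 5; 11 vCPU remain.
Put 43 vCPU in host 6; 5 vCPU remain.
Put 18 vCPU in host 7; 30 vCPU remain.
Put 4 vCPU in host 1; 1 vCPU remain.
Put 9 vCPU in host 2; 6 vCPU remain.
Put 21 vCPU in host 7; 9 vCPU remain.
Put 11 vCPU in host 3; 1 vCPU remain.
Put 39 vCPU in host 8; 9 vCPU remain.
Put 24 vCPU in host 9; 24 vCPU remain.
Put 14 vCPU in host 9; 10 vCPU remain.
Final hosts: [7,24,4,8,4] [33,9] [36,11] [45] [37] [43] [18,21] [39] [24,14].

9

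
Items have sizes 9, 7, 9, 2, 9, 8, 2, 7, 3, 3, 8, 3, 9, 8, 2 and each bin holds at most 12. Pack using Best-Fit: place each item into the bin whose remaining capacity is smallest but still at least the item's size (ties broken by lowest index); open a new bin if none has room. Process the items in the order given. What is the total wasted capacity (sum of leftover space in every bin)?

19

Put 9 in bin 1; 3 remain.
Put 7 in bin 2; 5 remain.
Put 9 in bin 3; 3 remain.
Put 2 in bin 1; 1 remain.
Put 9 in bin 4; 3 remain.
Put 8 in bin 5; 4 remain.
Put 2 in bin 3; 1 remain.
Put 7 in bin 6; 5 remain.
Put 3 in bin 4; 0 remain.
Put 3 in bin 5; 1 remain.
Put 8 in bin 7; 4 remain.
Put 3 in bin 7; 1 remain.
Put 9 in bin 8; 3 remain.
Put 8 in bin 9; 4 remain.
Put 2 in bin 8; 1 remain.
9 bins × 12 = 108; used 89; unused 19.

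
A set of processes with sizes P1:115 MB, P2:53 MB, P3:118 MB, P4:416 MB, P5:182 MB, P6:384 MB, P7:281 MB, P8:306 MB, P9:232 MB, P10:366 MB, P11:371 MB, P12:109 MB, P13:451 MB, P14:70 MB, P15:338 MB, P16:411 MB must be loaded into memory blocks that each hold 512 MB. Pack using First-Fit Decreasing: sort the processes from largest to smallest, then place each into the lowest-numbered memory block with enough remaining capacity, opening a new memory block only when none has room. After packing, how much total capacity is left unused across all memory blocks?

Sorted descending: 451, 416, 411, 384, 371, 366, 338, 306, 281, 232, 182, 118, 115, 109, 70, 53.
Put 451 MB in memory block 1; 61 MB remain.
Put 416 MB in memory block 2; 96 MB remain.
Put 411 MB in memory block 3; 101 MB remain.
Put 384 MB in memory block 4; 128 MB remain.
Put 371 MB in memory block 5; 141 MB remain.
Put 366 MB in memory block 6; 146 MB remain.
Put 338 MB in memory block 7; 174 MB remain.
Put 306 MB in memory block 8; 206 MB remain.
Put 281 MB in memory block 9; 231 MB remain.
Put 232 MB in memory block 10; 280 MB remain.
Put 182 MB in memory block 8; 24 MB remain.
Put 118 MB in memory block 4; 10 MB remain.
Put 115 MB in memory block 5; 26 MB remain.
Put 109 MB in memory block 6; 37 MB remain.
Put 70 MB in memory block 2; 26 MB remain.
Put 53 MB in memory block 1; 8 MB remain.
10 memory blocks × 512 MB = 5120 MB; used 4203 MB; unused 917 MB.

917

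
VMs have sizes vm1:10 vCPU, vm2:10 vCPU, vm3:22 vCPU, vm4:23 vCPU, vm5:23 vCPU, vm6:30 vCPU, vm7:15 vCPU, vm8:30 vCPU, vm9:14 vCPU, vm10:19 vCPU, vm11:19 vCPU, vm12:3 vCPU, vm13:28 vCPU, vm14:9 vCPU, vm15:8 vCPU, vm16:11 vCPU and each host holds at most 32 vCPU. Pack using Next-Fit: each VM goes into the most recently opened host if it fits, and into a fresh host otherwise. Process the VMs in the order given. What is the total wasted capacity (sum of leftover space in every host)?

vm1 (10 vCPU) → host 1 (remaining 22 vCPU)
vm2 (10 vCPU) → host 1 (remaining 12 vCPU)
vm3 (22 vCPU) → host 2 (remaining 10 vCPU)
vm4 (23 vCPU) → host 3 (remaining 9 vCPU)
vm5 (23 vCPU) → host 4 (remaining 9 vCPU)
vm6 (30 vCPU) → host 5 (remaining 2 vCPU)
vm7 (15 vCPU) → host 6 (remaining 17 vCPU)
vm8 (30 vCPU) → host 7 (remaining 2 vCPU)
vm9 (14 vCPU) → host 8 (remaining 18 vCPU)
vm10 (19 vCPU) → host 9 (remaining 13 vCPU)
vm11 (19 vCPU) → host 10 (remaining 13 vCPU)
vm12 (3 vCPU) → host 10 (remaining 10 vCPU)
vm13 (28 vCPU) → host 11 (remaining 4 vCPU)
vm14 (9 vCPU) → host 12 (remaining 23 vCPU)
vm15 (8 vCPU) → host 12 (remaining 15 vCPU)
vm16 (11 vCPU) → host 12 (remaining 4 vCPU)
12 hosts × 32 vCPU = 384 vCPU; used 274 vCPU; unused 110 vCPU.

110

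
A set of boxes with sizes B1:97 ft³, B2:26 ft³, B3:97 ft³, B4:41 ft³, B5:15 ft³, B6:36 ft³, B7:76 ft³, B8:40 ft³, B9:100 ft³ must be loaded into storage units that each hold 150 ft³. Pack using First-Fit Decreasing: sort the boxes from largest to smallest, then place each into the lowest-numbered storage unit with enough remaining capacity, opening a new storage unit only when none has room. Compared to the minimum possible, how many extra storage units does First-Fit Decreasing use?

First-Fit Decreasing: [100,41] [97,40] [97,36,15] [76,26] → 4 storage units.
Total size 528 ft³; any packing needs at least ⌈528/150⌉ = 4 storage units.
So 4 is already optimal.

0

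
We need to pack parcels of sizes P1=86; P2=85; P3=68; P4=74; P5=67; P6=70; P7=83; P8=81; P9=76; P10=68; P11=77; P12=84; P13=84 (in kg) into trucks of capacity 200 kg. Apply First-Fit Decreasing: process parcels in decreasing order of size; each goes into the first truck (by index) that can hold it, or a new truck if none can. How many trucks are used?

Sorted descending: 86, 85, 84, 84, 83, 81, 77, 76, 74, 70, 68, 68, 67.
Put 86 kg in truck 1; 114 kg remain.
Put 85 kg in truck 1; 29 kg remain.
Put 84 kg in truck 2; 116 kg remain.
Put 84 kg in truck 2; 32 kg remain.
Put 83 kg in truck 3; 117 kg remain.
Put 81 kg in truck 3; 36 kg remain.
Put 77 kg in truck 4; 123 kg remain.
Put 76 kg in truck 4; 47 kg remain.
Put 74 kg in truck 5; 126 kg remain.
Put 70 kg in truck 5; 56 kg remain.
Put 68 kg in truck 6; 132 kg remain.
Put 68 kg in truck 6; 64 kg remain.
Put 67 kg in truck 7; 133 kg remain.

7 trucks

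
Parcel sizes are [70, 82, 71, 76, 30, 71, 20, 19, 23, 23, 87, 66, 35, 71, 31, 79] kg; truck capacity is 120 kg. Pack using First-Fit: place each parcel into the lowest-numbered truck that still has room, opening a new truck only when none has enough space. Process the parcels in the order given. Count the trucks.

9 trucks

70 kg → truck 1 (remaining 50 kg)
82 kg → truck 2 (remaining 38 kg)
71 kg → truck 3 (remaining 49 kg)
76 kg → truck 4 (remaining 44 kg)
30 kg → truck 1 (remaining 20 kg)
71 kg → truck 5 (remaining 49 kg)
20 kg → truck 1 (remaining 0 kg)
19 kg → truck 2 (remaining 19 kg)
23 kg → truck 3 (remaining 26 kg)
23 kg → truck 3 (remaining 3 kg)
87 kg → truck 6 (remaining 33 kg)
66 kg → truck 7 (remaining 54 kg)
35 kg → truck 4 (remaining 9 kg)
71 kg → truck 8 (remaining 49 kg)
31 kg → truck 5 (remaining 18 kg)
79 kg → truck 9 (remaining 41 kg)
Final trucks: [70,30,20] [82,19] [71,23,23] [76,35] [71,31] [87] [66] [71] [79].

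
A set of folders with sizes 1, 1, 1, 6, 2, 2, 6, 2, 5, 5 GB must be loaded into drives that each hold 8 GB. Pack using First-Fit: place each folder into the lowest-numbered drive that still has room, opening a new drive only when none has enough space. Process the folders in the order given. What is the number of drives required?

1 GB → drive 1 (remaining 7 GB)
1 GB → drive 1 (remaining 6 GB)
1 GB → drive 1 (remaining 5 GB)
6 GB → drive 2 (remaining 2 GB)
2 GB → drive 1 (remaining 3 GB)
2 GB → drive 1 (remaining 1 GB)
6 GB → drive 3 (remaining 2 GB)
2 GB → drive 2 (remaining 0 GB)
5 GB → drive 4 (remaining 3 GB)
5 GB → drive 5 (remaining 3 GB)
Final drives: [1,1,1,2,2] [6,2] [6] [5] [5].

5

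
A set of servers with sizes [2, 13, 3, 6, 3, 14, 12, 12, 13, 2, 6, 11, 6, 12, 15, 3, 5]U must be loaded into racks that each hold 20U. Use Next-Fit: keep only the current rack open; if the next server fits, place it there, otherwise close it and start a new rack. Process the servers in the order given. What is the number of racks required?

10

rack 1: place 2U, 18U left
rack 1: place 13U, 5U left
rack 1: place 3U, 2U left
rack 2: place 6U, 14U left
rack 2: place 3U, 11U left
rack 3: place 14U, 6U left
rack 4: place 12U, 8U left
rack 5: place 12U, 8U left
rack 6: place 13U, 7U left
rack 6: place 2U, 5U left
rack 7: place 6U, 14U left
rack 7: place 11U, 3U left
rack 8: place 6U, 14U left
rack 8: place 12U, 2U left
rack 9: place 15U, 5U left
rack 9: place 3U, 2U left
rack 10: place 5U, 15U left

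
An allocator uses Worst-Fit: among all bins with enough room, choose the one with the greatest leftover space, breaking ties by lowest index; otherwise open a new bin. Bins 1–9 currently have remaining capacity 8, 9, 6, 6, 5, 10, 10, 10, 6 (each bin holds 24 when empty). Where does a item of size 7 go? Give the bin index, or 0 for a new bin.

Bins with room: bin 1 (8), bin 2 (9), bin 6 (10), bin 7 (10), bin 8 (10).
Most room is bin 6 with 10 free.

6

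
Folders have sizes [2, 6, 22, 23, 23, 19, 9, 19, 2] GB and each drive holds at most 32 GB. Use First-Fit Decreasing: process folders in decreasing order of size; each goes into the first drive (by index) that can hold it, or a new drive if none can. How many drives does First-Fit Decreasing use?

5 drives

Sorted descending: 23, 23, 22, 19, 19, 9, 6, 2, 2.
Put 23 GB in drive 1; 9 GB remain.
Put 23 GB in drive 2; 9 GB remain.
Put 22 GB in drive 3; 10 GB remain.
Put 19 GB in drive 4; 13 GB remain.
Put 19 GB in drive 5; 13 GB remain.
Put 9 GB in drive 1; 0 GB remain.
Put 6 GB in drive 2; 3 GB remain.
Put 2 GB in drive 2; 1 GB remain.
Put 2 GB in drive 3; 8 GB remain.
Final drives: [23,9] [23,6,2] [22,2] [19] [19].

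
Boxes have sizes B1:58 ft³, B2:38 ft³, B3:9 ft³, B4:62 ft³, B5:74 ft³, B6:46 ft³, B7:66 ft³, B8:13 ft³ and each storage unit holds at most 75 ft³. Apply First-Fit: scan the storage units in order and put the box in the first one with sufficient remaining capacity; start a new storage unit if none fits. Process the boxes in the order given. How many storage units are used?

6 storage units

Put B1 (58 ft³) in storage unit 1; 17 ft³ remain.
Put B2 (38 ft³) in storage unit 2; 37 ft³ remain.
Put B3 (9 ft³) in storage unit 1; 8 ft³ remain.
Put B4 (62 ft³) in storage unit 3; 13 ft³ remain.
Put B5 (74 ft³) in storage unit 4; 1 ft³ remain.
Put B6 (46 ft³) in storage unit 5; 29 ft³ remain.
Put B7 (66 ft³) in storage unit 6; 9 ft³ remain.
Put B8 (13 ft³) in storage unit 2; 24 ft³ remain.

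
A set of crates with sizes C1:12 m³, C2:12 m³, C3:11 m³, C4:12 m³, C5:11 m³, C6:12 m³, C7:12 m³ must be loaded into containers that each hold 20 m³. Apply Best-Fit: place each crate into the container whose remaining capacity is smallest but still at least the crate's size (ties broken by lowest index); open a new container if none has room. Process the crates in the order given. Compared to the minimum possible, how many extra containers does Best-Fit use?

0

Best-Fit: [12] [12] [11] [12] [11] [12] [12] → 7 containers.
7 crates exceed 10 m³ (half the capacity), and no two of those can share a container, so at least 7 containers are needed.
So 7 is already optimal.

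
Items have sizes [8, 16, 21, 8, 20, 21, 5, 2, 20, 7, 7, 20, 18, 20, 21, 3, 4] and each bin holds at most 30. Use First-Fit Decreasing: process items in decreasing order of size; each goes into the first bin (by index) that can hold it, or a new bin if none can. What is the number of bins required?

9 bins

Sorted descending: 21, 21, 21, 20, 20, 20, 20, 18, 16, 8, 8, 7, 7, 5, 4, 3, 2.
21 → bin 1 (remaining 9)
21 → bin 2 (remaining 9)
21 → bin 3 (remaining 9)
20 → bin 4 (remaining 10)
20 → bin 5 (remaining 10)
20 → bin 6 (remaining 10)
20 → bin 7 (remaining 10)
18 → bin 8 (remaining 12)
16 → bin 9 (remaining 14)
8 → bin 1 (remaining 1)
8 → bin 2 (remaining 1)
7 → bin 3 (remaining 2)
7 → bin 4 (remaining 3)
5 → bin 5 (remaining 5)
4 → bin 5 (remaining 1)
3 → bin 4 (remaining 0)
2 → bin 3 (remaining 0)
Final bins: [21,8] [21,8] [21,7,2] [20,7,3] [20,5,4] [20] [20] [18] [16].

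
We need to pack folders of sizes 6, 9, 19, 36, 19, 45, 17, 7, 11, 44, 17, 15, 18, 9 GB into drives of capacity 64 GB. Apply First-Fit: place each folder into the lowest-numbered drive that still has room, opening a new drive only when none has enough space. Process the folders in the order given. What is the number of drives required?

6 GB → drive 1 (remaining 58 GB)
9 GB → drive 1 (remaining 49 GB)
19 GB → drive 1 (remaining 30 GB)
36 GB → drive 2 (remaining 28 GB)
19 GB → drive 1 (remaining 11 GB)
45 GB → drive 3 (remaining 19 GB)
17 GB → drive 2 (remaining 11 GB)
7 GB → drive 1 (remaining 4 GB)
11 GB → drive 2 (remaining 0 GB)
44 GB → drive 4 (remaining 20 GB)
17 GB → drive 3 (remaining 2 GB)
15 GB → drive 4 (remaining 5 GB)
18 GB → drive 5 (remaining 46 GB)
9 GB → drive 5 (remaining 37 GB)
Final drives: [6,9,19,19,7] [36,17,11] [45,17] [44,15] [18,9].

5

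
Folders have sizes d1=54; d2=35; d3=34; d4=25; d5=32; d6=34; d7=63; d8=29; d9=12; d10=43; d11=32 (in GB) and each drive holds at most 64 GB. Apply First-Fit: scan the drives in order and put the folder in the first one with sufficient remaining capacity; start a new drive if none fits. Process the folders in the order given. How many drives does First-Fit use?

8 drives

drive 1: place d1 (54 GB), 10 GB left
drive 2: place d2 (35 GB), 29 GB left
drive 3: place d3 (34 GB), 30 GB left
drive 2: place d4 (25 GB), 4 GB left
drive 4: place d5 (32 GB), 32 GB left
drive 5: place d6 (34 GB), 30 GB left
drive 6: place d7 (63 GB), 1 GB left
drive 3: place d8 (29 GB), 1 GB left
drive 4: place d9 (12 GB), 20 GB left
drive 7: place d10 (43 GB), 21 GB left
drive 8: place d11 (32 GB), 32 GB left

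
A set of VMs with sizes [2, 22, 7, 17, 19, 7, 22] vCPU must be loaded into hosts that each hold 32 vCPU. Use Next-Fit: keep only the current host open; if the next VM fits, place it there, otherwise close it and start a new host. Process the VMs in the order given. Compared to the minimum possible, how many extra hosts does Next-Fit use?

Next-Fit: [2,22,7] [17] [19,7] [22] → 4 hosts.
4 VMs exceed 16 vCPU (half the capacity), and no two of those can share a host, so at least 4 hosts are needed.
So 4 is already optimal.

0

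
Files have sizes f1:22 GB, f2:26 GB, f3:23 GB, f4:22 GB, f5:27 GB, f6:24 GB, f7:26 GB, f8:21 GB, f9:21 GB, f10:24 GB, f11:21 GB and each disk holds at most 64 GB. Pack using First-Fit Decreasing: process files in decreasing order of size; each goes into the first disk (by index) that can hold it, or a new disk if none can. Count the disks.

Sorted descending: 27, 26, 26, 24, 24, 23, 22, 22, 21, 21, 21.
27 GB → disk 1 (remaining 37 GB)
26 GB → disk 1 (remaining 11 GB)
26 GB → disk 2 (remaining 38 GB)
24 GB → disk 2 (remaining 14 GB)
24 GB → disk 3 (remaining 40 GB)
23 GB → disk 3 (remaining 17 GB)
22 GB → disk 4 (remaining 42 GB)
22 GB → disk 4 (remaining 20 GB)
21 GB → disk 5 (remaining 43 GB)
21 GB → disk 5 (remaining 22 GB)
21 GB → disk 5 (remaining 1 GB)

5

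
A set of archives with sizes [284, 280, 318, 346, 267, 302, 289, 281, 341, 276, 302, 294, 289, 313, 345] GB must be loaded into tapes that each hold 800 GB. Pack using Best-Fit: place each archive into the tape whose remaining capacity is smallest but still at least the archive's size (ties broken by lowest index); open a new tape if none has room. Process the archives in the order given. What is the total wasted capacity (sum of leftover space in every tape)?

1873

Put 284 GB in tape 1; 516 GB remain.
Put 280 GB in tape 1; 236 GB remain.
Put 318 GB in tape 2; 482 GB remain.
Put 346 GB in tape 2; 136 GB remain.
Put 267 GB in tape 3; 533 GB remain.
Put 302 GB in tape 3; 231 GB remain.
Put 289 GB in tape 4; 511 GB remain.
Put 281 GB in tape 4; 230 GB remain.
Put 341 GB in tape 5; 459 GB remain.
Put 276 GB in tape 5; 183 GB remain.
Put 302 GB in tape 6; 498 GB remain.
Put 294 GB in tape 6; 204 GB remain.
Put 289 GB in tape 7; 511 GB remain.
Put 313 GB in tape 7; 198 GB remain.
Put 345 GB in tape 8; 455 GB remain.
8 tapes × 800 GB = 6400 GB; used 4527 GB; unused 1873 GB.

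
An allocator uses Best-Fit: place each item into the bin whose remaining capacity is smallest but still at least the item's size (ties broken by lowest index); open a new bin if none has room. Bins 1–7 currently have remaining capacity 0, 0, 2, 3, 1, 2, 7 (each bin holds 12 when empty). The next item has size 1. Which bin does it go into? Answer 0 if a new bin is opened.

Bins with room: bin 3 (2), bin 4 (3), bin 5 (1), bin 6 (2), bin 7 (7).
Tightest fit is bin 5 with 1 free.

5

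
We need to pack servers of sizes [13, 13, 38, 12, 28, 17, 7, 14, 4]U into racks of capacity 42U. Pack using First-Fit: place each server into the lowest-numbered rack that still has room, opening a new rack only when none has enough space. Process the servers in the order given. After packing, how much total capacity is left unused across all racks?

13U → rack 1 (remaining 29U)
13U → rack 1 (remaining 16U)
38U → rack 2 (remaining 4U)
12U → rack 1 (remaining 4U)
28U → rack 3 (remaining 14U)
17U → rack 4 (remaining 25U)
7U → rack 3 (remaining 7U)
14U → rack 4 (remaining 11U)
4U → rack 1 (remaining 0U)
4 racks × 42U = 168U; used 146U; unused 22U.

22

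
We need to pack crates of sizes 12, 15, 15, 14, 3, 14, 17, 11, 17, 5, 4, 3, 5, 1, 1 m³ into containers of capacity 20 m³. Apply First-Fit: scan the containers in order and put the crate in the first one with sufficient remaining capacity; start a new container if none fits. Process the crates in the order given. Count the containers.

8

Put 12 m³ in container 1; 8 m³ remain.
Put 15 m³ in container 2; 5 m³ remain.
Put 15 m³ in container 3; 5 m³ remain.
Put 14 m³ in container 4; 6 m³ remain.
Put 3 m³ in container 1; 5 m³ remain.
Put 14 m³ in container 5; 6 m³ remain.
Put 17 m³ in container 6; 3 m³ remain.
Put 11 m³ in container 7; 9 m³ remain.
Put 17 m³ in container 8; 3 m³ remain.
Put 5 m³ in container 1; 0 m³ remain.
Put 4 m³ in container 2; 1 m³ remain.
Put 3 m³ in container 3; 2 m³ remain.
Put 5 m³ in container 4; 1 m³ remain.
Put 1 m³ in container 2; 0 m³ remain.
Put 1 m³ in container 3; 1 m³ remain.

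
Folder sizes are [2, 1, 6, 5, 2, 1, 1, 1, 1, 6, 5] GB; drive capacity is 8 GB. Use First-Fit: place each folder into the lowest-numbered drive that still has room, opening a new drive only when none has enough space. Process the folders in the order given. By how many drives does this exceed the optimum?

First-Fit: [2,1,5] [6,2] [1,1,1,1] [6] [5] → 5 drives.
Total size 31 GB; any packing needs at least ⌈31/8⌉ = 4 drives.
An optimal packing achieves that bound: [6,2] [6,2] [5,1,1,1] [5,1,1] → 4 drives.
Excess: 5 − 4 = 1.

1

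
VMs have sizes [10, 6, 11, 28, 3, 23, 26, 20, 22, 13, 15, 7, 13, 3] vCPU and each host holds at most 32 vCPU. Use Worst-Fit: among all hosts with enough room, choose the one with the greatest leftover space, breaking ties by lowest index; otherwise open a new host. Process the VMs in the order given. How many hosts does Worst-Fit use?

8 hosts

10 vCPU → host 1 (remaining 22 vCPU)
6 vCPU → host 1 (remaining 16 vCPU)
11 vCPU → host 1 (remaining 5 vCPU)
28 vCPU → host 2 (remaining 4 vCPU)
3 vCPU → host 1 (remaining 2 vCPU)
23 vCPU → host 3 (remaining 9 vCPU)
26 vCPU → host 4 (remaining 6 vCPU)
20 vCPU → host 5 (remaining 12 vCPU)
22 vCPU → host 6 (remaining 10 vCPU)
13 vCPU → host 7 (remaining 19 vCPU)
15 vCPU → host 7 (remaining 4 vCPU)
7 vCPU → host 5 (remaining 5 vCPU)
13 vCPU → host 8 (remaining 19 vCPU)
3 vCPU → host 8 (remaining 16 vCPU)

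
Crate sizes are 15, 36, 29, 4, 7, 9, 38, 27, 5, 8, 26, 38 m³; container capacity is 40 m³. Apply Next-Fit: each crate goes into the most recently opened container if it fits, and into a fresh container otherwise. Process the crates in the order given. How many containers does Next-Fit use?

Put 15 m³ in container 1; 25 m³ remain.
Put 36 m³ in container 2; 4 m³ remain.
Put 29 m³ in container 3; 11 m³ remain.
Put 4 m³ in container 3; 7 m³ remain.
Put 7 m³ in container 3; 0 m³ remain.
Put 9 m³ in container 4; 31 m³ remain.
Put 38 m³ in container 5; 2 m³ remain.
Put 27 m³ in container 6; 13 m³ remain.
Put 5 m³ in container 6; 8 m³ remain.
Put 8 m³ in container 6; 0 m³ remain.
Put 26 m³ in container 7; 14 m³ remain.
Put 38 m³ in container 8; 2 m³ remain.

8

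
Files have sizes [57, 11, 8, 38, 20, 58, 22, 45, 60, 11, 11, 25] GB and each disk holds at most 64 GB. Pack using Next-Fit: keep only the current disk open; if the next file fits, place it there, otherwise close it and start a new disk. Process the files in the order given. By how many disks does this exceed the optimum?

2

Next-Fit: [57] [11,8,38] [20] [58] [22] [45] [60] [11,11,25] → 8 disks.
Total size 366 GB; any packing needs at least ⌈366/64⌉ = 6 disks.
An optimal packing achieves that bound: [60] [58] [57] [45,11,8] [38,25] [22,20,11,11] → 6 disks.
Excess: 8 − 6 = 2.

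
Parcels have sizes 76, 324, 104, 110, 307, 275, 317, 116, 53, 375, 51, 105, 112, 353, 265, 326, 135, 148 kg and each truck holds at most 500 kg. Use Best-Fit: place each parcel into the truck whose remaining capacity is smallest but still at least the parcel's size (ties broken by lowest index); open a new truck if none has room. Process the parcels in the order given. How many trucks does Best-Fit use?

8

76 kg → truck 1 (remaining 424 kg)
324 kg → truck 1 (remaining 100 kg)
104 kg → truck 2 (remaining 396 kg)
110 kg → truck 2 (remaining 286 kg)
307 kg → truck 3 (remaining 193 kg)
275 kg → truck 2 (remaining 11 kg)
317 kg → truck 4 (remaining 183 kg)
116 kg → truck 4 (remaining 67 kg)
53 kg → truck 4 (remaining 14 kg)
375 kg → truck 5 (remaining 125 kg)
51 kg → truck 1 (remaining 49 kg)
105 kg → truck 5 (remaining 20 kg)
112 kg → truck 3 (remaining 81 kg)
353 kg → truck 6 (remaining 147 kg)
265 kg → truck 7 (remaining 235 kg)
326 kg → truck 8 (remaining 174 kg)
135 kg → truck 6 (remaining 12 kg)
148 kg → truck 8 (remaining 26 kg)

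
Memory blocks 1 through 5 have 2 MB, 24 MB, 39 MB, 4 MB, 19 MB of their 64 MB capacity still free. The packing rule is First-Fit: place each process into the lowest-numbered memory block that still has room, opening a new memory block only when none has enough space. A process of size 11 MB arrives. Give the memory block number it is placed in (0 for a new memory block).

Memory blocks with room: memory block 2 (24 MB), memory block 3 (39 MB), memory block 5 (19 MB).
The first with room is memory block 2.

2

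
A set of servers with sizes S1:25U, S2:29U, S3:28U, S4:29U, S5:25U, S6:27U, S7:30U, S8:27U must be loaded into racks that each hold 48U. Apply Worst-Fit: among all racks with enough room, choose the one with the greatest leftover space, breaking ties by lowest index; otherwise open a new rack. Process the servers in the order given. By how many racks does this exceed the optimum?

Worst-Fit: [25] [29] [28] [29] [25] [27] [30] [27] → 8 racks.
8 servers exceed 24U (half the capacity), and no two of those can share a rack, so at least 8 racks are needed.
So 8 is already optimal.

0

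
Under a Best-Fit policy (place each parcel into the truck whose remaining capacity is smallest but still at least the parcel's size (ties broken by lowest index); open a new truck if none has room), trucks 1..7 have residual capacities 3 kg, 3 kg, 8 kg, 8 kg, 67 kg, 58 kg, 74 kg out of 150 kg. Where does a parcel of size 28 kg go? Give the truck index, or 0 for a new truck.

6

Trucks with room: truck 5 (67 kg), truck 6 (58 kg), truck 7 (74 kg).
Tightest fit is truck 6 with 58 kg free.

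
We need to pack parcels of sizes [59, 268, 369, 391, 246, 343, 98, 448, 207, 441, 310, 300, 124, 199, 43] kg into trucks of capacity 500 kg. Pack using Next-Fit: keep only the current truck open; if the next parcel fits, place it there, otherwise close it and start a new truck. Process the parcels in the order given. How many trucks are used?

59 kg → truck 1 (remaining 441 kg)
268 kg → truck 1 (remaining 173 kg)
369 kg → truck 2 (remaining 131 kg)
391 kg → truck 3 (remaining 109 kg)
246 kg → truck 4 (remaining 254 kg)
343 kg → truck 5 (remaining 157 kg)
98 kg → truck 5 (remaining 59 kg)
448 kg → truck 6 (remaining 52 kg)
207 kg → truck 7 (remaining 293 kg)
441 kg → truck 8 (remaining 59 kg)
310 kg → truck 9 (remaining 190 kg)
300 kg → truck 10 (remaining 200 kg)
124 kg → truck 10 (remaining 76 kg)
199 kg → truck 11 (remaining 301 kg)
43 kg → truck 11 (remaining 258 kg)
Final trucks: [59,268] [369] [391] [246] [343,98] [448] [207] [441] [310] [300,124] [199,43].

11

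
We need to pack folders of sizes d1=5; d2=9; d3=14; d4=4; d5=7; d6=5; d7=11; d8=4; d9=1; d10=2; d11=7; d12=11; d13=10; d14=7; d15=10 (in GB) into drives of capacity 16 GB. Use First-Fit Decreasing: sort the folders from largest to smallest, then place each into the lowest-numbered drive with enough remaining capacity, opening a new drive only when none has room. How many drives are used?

Sorted descending: 14, 11, 11, 10, 10, 9, 7, 7, 7, 5, 5, 4, 4, 2, 1.
14 GB → drive 1 (remaining 2 GB)
11 GB → drive 2 (remaining 5 GB)
11 GB → drive 3 (remaining 5 GB)
10 GB → drive 4 (remaining 6 GB)
10 GB → drive 5 (remaining 6 GB)
9 GB → drive 6 (remaining 7 GB)
7 GB → drive 6 (remaining 0 GB)
7 GB → drive 7 (remaining 9 GB)
7 GB → drive 7 (remaining 2 GB)
5 GB → drive 2 (remaining 0 GB)
5 GB → drive 3 (remaining 0 GB)
4 GB → drive 4 (remaining 2 GB)
4 GB → drive 5 (remaining 2 GB)
2 GB → drive 1 (remaining 0 GB)
1 GB → drive 4 (remaining 1 GB)
Final drives: [14,2] [11,5] [11,5] [10,4,1] [10,4] [9,7] [7,7].

7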